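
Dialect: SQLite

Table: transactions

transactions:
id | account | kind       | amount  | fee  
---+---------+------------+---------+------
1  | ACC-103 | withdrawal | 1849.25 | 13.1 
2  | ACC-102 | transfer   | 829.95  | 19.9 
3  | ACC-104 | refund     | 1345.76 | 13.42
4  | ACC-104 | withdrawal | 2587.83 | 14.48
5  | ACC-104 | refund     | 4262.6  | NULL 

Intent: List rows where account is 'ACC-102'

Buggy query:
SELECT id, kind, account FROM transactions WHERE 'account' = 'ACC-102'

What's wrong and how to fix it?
Bug: Single quotes denote string literals in SQL; the column name is being compared as a constant string

Fix: Remove the quotes around the column name (or use double quotes for an identifier)

Corrected query:
SELECT id, kind, account FROM transactions WHERE account = 'ACC-102'

Result:
id | kind     | account
---+----------+--------
2  | transfer | ACC-102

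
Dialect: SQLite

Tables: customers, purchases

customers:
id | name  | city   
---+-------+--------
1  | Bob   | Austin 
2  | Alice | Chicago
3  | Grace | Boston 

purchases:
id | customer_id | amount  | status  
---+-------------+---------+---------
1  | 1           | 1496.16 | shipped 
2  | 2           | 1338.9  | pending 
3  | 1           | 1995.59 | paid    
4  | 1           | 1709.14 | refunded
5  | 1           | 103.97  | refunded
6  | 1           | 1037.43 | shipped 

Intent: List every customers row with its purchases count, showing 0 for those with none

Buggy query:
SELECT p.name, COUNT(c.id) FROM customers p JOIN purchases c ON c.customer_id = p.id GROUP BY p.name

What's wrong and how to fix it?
Bug: An inner join excludes parents with zero children

Fix: Switch to LEFT JOIN to retain unmatched parent rows

Corrected query:
SELECT p.name, COUNT(c.id) FROM customers p LEFT JOIN purchases c ON c.customer_id = p.id GROUP BY p.name

Result:
name  | COUNT(c.id)
------+------------
Alice | 1          
Bob   | 5          
Grace | 0          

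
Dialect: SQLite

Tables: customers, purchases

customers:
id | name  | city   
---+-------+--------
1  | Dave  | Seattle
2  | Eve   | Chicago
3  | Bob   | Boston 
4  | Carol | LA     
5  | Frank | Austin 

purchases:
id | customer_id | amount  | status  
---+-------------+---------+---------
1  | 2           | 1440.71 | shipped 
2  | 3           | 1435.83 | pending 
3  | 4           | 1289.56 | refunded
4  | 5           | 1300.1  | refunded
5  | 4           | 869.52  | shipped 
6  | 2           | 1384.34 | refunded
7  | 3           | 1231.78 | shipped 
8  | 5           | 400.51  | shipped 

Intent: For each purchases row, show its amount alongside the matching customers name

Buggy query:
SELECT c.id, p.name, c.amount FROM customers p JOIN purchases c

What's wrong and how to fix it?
Bug: Missing join condition: each purchases row is matched to all customers rows instead of just its own

Fix: Add ON c.customer_id = p.id to the JOIN

Corrected query:
SELECT c.id, p.name, c.amount FROM customers p JOIN purchases c ON c.customer_id = p.id

Result:
id | name  | amount 
---+-------+--------
1  | Eve   | 1440.71
2  | Bob   | 1435.83
3  | Carol | 1289.56
4  | Frank | 1300.1 
5  | Carol | 869.52 
6  | Eve   | 1384.34
7  | Bob   | 1231.78
8  | Frank | 400.51 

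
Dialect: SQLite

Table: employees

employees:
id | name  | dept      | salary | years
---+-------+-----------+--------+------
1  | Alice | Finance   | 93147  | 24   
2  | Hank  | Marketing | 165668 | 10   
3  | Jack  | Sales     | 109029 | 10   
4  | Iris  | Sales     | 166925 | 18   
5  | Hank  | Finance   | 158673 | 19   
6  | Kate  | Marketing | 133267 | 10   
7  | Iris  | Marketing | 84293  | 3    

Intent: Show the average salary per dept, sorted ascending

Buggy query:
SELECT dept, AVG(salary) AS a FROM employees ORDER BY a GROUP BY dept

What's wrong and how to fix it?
Bug: GROUP BY must precede ORDER BY

Fix: Move ORDER BY to the end, after GROUP BY

Corrected query:
SELECT dept, AVG(salary) AS a FROM employees GROUP BY dept ORDER BY a

Result:
dept      | a            
----------+--------------
Finance   | 125910       
Marketing | 127742.666667
Sales     | 137977       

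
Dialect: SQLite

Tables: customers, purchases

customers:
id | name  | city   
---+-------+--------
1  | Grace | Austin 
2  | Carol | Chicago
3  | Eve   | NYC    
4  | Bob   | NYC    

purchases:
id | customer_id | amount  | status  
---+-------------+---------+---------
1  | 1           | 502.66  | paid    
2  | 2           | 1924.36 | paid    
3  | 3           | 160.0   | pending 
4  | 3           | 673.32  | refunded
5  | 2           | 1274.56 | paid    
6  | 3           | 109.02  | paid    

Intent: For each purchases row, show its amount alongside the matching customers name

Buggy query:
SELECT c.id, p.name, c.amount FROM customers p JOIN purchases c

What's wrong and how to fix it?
Bug: Missing join condition: each purchases row is matched to all customers rows instead of just its own

Fix: Add ON c.customer_id = p.id to the JOIN

Corrected query:
SELECT c.id, p.name, c.amount FROM customers p JOIN purchases c ON c.customer_id = p.id

Result:
id | name  | amount 
---+-------+--------
1  | Grace | 502.66 
2  | Carol | 1924.36
3  | Eve   | 160    
4  | Eve   | 673.32 
5  | Carol | 1274.56
6  | Eve   | 109.02 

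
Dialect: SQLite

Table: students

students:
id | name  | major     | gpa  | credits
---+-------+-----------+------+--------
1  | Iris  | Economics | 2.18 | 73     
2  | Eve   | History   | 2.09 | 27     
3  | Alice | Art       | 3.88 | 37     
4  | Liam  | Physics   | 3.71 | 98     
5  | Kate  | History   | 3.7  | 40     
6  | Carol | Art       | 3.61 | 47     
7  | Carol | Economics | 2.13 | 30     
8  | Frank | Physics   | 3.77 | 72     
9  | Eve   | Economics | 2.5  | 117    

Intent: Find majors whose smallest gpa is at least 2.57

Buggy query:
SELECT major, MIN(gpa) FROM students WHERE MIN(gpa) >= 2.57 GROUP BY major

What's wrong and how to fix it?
Bug: Aggregates like MIN are computed per group after WHERE runs

Fix: Use HAVING for the per-group MIN condition

Corrected query:
SELECT major, MIN(gpa) FROM students GROUP BY major HAVING MIN(gpa) >= 2.57

Result:
major   | MIN(gpa)
--------+---------
Art     | 3.61    
Physics | 3.71    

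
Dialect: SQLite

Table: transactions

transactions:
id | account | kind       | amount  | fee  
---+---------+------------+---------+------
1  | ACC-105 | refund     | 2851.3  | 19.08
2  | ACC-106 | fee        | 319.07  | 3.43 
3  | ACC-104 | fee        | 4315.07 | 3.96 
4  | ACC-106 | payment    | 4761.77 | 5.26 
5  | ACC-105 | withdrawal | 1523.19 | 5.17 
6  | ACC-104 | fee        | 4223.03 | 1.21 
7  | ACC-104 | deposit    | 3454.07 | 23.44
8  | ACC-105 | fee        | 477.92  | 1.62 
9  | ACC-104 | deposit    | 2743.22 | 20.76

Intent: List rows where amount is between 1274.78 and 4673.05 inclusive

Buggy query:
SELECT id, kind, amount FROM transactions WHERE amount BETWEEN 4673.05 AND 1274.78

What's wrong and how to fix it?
Bug: BETWEEN expects the lower bound first; with 4673.05 AND 1274.78 the range is empty

Fix: Write BETWEEN 1274.78 AND 4673.05

Corrected query:
SELECT id, kind, amount FROM transactions WHERE amount BETWEEN 1274.78 AND 4673.05

Result:
id | kind       | amount 
---+------------+--------
1  | refund     | 2851.3 
3  | fee        | 4315.07
5  | withdrawal | 1523.19
6  | fee        | 4223.03
7  | deposit    | 3454.07
9  | deposit    | 2743.22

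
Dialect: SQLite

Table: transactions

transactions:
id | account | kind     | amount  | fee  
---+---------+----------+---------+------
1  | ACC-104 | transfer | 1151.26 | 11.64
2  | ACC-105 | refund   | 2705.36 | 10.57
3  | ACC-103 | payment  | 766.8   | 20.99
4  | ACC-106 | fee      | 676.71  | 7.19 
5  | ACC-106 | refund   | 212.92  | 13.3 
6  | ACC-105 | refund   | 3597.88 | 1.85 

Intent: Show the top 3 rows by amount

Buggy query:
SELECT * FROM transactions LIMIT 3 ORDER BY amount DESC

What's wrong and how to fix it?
Bug: ORDER BY cannot follow LIMIT; LIMIT is the final clause

Fix: Swap the clauses: ORDER BY first, then LIMIT

Corrected query:
SELECT * FROM transactions ORDER BY amount DESC LIMIT 3

Result:
id | account | kind     | amount  | fee  
---+---------+----------+---------+------
6  | ACC-105 | refund   | 3597.88 | 1.85 
2  | ACC-105 | refund   | 2705.36 | 10.57
1  | ACC-104 | transfer | 1151.26 | 11.64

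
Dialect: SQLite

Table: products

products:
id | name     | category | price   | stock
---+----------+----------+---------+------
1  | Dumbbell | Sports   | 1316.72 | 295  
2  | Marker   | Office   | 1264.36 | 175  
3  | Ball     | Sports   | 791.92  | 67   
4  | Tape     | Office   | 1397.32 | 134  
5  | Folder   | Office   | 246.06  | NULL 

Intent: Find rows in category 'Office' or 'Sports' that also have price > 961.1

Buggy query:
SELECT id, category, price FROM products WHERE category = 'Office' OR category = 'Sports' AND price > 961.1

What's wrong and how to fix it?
Bug: AND binds tighter than OR, so this parses as category = 'Office' OR (category = 'Sports' AND price > 961.1)

Fix: Add parentheses around the OR so the AND applies to both alternatives

Corrected query:
SELECT id, category, price FROM products WHERE (category = 'Office' OR category = 'Sports') AND price > 961.1

Result:
id | category | price  
---+----------+--------
1  | Sports   | 1316.72
2  | Office   | 1264.36
4  | Office   | 1397.32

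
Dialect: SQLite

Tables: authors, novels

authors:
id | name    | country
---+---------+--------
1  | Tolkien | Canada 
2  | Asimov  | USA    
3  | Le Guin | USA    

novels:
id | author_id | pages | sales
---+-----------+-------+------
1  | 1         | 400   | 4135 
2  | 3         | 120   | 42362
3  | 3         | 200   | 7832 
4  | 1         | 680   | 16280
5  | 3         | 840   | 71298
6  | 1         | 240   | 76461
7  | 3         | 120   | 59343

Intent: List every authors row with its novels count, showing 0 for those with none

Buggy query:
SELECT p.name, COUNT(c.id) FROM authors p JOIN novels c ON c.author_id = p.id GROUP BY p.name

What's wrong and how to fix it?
Bug: An inner join excludes parents with zero children

Fix: Use LEFT JOIN so parents without children still appear (COUNT(c.id) gives 0)

Corrected query:
SELECT p.name, COUNT(c.id) FROM authors p LEFT JOIN novels c ON c.author_id = p.id GROUP BY p.name

Result:
name    | COUNT(c.id)
--------+------------
Asimov  | 0          
Le Guin | 4          
Tolkien | 3          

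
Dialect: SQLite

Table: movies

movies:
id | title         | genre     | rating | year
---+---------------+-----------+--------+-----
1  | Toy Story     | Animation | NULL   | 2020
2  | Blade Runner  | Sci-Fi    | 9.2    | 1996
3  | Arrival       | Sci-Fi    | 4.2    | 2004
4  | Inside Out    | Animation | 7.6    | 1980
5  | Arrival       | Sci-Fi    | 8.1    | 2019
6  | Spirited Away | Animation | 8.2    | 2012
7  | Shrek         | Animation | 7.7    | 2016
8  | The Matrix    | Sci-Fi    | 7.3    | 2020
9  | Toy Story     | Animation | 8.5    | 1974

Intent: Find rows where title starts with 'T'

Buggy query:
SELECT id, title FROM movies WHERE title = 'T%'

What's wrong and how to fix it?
Bug: '=' compares the literal string including the % character; pattern matching needs LIKE

Fix: Use LIKE for wildcard pattern matching

Corrected query:
SELECT id, title FROM movies WHERE title LIKE 'T%'

Result:
id | title     
---+-----------
1  | Toy Story 
8  | The Matrix
9  | Toy Story 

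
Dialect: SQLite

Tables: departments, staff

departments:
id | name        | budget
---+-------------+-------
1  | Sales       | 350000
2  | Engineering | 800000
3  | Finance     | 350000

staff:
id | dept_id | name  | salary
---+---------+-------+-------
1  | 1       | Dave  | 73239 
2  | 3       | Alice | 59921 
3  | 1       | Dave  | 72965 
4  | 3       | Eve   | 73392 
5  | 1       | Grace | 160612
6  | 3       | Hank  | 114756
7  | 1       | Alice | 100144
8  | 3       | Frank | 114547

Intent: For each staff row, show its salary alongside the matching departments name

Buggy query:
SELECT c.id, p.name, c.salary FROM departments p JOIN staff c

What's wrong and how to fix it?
Bug: Missing join condition: each staff row is matched to all departments rows instead of just its own

Fix: Add ON c.dept_id = p.id to the JOIN

Corrected query:
SELECT c.id, p.name, c.salary FROM departments p JOIN staff c ON c.dept_id = p.id

Result:
id | name    | salary
---+---------+-------
1  | Sales   | 73239 
2  | Finance | 59921 
3  | Sales   | 72965 
4  | Finance | 73392 
5  | Sales   | 160612
6  | Finance | 114756
7  | Sales   | 100144
8  | Finance | 114547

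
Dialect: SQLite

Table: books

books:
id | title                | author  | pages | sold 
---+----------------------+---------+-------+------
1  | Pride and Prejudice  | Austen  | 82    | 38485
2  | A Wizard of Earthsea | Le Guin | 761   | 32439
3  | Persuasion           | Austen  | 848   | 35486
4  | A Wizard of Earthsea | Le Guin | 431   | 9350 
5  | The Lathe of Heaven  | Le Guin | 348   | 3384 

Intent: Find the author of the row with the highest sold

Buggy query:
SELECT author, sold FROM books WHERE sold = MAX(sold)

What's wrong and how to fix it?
Bug: MAX(sold) is an aggregate and cannot be used directly in WHERE

Fix: Use a subquery: WHERE sold = (SELECT MAX(sold) FROM books)

Corrected query:
SELECT author, sold FROM books WHERE sold = (SELECT MAX(sold) FROM books)

Result:
author | sold 
-------+------
Austen | 38485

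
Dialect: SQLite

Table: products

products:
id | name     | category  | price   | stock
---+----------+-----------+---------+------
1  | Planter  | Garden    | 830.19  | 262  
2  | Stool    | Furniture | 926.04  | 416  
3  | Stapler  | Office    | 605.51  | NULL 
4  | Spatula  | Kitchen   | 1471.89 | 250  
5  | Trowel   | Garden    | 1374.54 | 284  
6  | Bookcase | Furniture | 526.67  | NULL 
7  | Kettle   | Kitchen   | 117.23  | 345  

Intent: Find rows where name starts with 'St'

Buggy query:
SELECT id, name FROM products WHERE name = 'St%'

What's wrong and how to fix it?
Bug: '=' compares the literal string including the % character; pattern matching needs LIKE

Fix: Replace '=' with LIKE so 'St%' is treated as a pattern

Corrected query:
SELECT id, name FROM products WHERE name LIKE 'St%'

Result:
id | name   
---+--------
2  | Stool  
3  | Stapler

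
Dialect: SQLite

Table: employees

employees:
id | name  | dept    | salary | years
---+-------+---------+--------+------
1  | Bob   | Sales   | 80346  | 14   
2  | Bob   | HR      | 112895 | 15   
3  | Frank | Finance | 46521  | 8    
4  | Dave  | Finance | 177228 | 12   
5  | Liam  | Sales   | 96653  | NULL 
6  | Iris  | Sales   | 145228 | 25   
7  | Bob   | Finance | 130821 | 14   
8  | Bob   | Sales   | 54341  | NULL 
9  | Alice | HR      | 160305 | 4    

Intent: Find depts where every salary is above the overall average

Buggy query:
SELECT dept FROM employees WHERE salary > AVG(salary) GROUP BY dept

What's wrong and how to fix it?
Bug: AVG() is an aggregate; it can't sit directly in WHERE

Fix: Use a subquery for AVG and a HAVING MIN(...) filter so the condition holds for every row in the group

Corrected query:
SELECT dept FROM employees GROUP BY dept HAVING MIN(salary) > (SELECT AVG(salary) FROM employees)

Result:
dept
----
HR  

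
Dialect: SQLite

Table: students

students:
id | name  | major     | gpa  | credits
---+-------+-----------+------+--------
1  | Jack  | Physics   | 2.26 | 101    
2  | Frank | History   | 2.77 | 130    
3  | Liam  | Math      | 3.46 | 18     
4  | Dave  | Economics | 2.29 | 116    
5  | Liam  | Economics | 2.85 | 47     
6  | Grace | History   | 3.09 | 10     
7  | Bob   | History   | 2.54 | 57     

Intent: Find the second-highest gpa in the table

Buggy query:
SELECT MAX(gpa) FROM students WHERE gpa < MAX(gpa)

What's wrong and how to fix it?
Bug: MAX(gpa) on the right of the comparison is an aggregate-in-WHERE error

Fix: Compute the overall MAX in a subquery, then take MAX of rows below it

Corrected query:
SELECT MAX(gpa) FROM students WHERE gpa < (SELECT MAX(gpa) FROM students)

Result:
MAX(gpa)
--------
3.09    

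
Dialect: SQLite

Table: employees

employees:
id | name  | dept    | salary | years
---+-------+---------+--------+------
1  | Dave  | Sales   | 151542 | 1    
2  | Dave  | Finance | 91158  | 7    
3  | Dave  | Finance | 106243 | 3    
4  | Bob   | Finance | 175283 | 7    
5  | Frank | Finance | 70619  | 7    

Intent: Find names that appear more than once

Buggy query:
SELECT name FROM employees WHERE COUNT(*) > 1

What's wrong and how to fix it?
Bug: COUNT(*) is an aggregate and cannot be used in WHERE

Fix: Group first, then use HAVING for the count condition

Corrected query:
SELECT name FROM employees GROUP BY name HAVING COUNT(*) > 1

Result:
name
----
Dave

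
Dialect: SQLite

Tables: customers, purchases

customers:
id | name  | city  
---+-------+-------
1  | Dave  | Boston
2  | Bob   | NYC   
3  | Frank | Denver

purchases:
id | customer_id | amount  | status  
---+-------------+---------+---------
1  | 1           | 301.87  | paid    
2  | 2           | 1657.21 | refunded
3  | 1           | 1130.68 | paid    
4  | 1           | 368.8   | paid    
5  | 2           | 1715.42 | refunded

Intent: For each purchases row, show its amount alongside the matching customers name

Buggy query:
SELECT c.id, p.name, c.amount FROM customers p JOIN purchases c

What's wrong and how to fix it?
Bug: JOIN with no ON clause produces a cartesian product; every purchases row pairs with every customers row

Fix: Specify the join condition linking the foreign key to the parent id

Corrected query:
SELECT c.id, p.name, c.amount FROM customers p JOIN purchases c ON c.customer_id = p.id

Result:
id | name | amount 
---+------+--------
1  | Dave | 301.87 
2  | Bob  | 1657.21
3  | Dave | 1130.68
4  | Dave | 368.8  
5  | Bob  | 1715.42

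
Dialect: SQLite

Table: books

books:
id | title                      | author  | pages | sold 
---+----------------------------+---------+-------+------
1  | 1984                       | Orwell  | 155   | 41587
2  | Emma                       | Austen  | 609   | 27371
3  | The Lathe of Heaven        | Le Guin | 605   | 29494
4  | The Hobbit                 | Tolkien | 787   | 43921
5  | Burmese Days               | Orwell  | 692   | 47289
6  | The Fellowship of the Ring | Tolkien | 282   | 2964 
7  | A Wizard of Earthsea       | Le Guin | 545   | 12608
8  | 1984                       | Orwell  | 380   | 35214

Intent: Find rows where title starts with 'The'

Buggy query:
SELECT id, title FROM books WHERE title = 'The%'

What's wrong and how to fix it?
Bug: Wildcards only work with LIKE; '=' treats '%' as a literal character

Fix: Replace '=' with LIKE so 'The%' is treated as a pattern

Corrected query:
SELECT id, title FROM books WHERE title LIKE 'The%'

Result:
id | title                     
---+---------------------------
3  | The Lathe of Heaven       
4  | The Hobbit                
6  | The Fellowship of the Ring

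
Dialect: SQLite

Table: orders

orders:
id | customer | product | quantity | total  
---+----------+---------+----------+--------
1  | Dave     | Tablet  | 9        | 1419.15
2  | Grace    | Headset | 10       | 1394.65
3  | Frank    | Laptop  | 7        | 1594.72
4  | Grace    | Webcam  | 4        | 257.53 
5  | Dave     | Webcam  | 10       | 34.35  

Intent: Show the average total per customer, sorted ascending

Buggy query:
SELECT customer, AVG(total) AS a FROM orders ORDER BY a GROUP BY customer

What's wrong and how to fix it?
Bug: ORDER BY appears before GROUP BY; SQL clause order requires GROUP BY first

Fix: Reorder: SELECT … FROM … GROUP BY … ORDER BY …

Corrected query:
SELECT customer, AVG(total) AS a FROM orders GROUP BY customer ORDER BY a

Result:
customer | a      
---------+--------
Dave     | 726.75 
Grace    | 826.09 
Frank    | 1594.72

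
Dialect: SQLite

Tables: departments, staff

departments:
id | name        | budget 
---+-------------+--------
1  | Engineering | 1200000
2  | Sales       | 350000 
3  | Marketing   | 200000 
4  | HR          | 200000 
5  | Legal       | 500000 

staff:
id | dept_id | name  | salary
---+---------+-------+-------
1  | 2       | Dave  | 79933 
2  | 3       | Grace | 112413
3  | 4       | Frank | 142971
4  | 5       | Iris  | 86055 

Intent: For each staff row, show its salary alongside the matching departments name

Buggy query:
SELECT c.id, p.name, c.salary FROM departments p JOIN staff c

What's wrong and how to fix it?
Bug: Missing join condition: each staff row is matched to all departments rows instead of just its own

Fix: Add ON c.dept_id = p.id to the JOIN

Corrected query:
SELECT c.id, p.name, c.salary FROM departments p JOIN staff c ON c.dept_id = p.id

Result:
id | name      | salary
---+-----------+-------
1  | Sales     | 79933 
2  | Marketing | 112413
3  | HR        | 142971
4  | Legal     | 86055 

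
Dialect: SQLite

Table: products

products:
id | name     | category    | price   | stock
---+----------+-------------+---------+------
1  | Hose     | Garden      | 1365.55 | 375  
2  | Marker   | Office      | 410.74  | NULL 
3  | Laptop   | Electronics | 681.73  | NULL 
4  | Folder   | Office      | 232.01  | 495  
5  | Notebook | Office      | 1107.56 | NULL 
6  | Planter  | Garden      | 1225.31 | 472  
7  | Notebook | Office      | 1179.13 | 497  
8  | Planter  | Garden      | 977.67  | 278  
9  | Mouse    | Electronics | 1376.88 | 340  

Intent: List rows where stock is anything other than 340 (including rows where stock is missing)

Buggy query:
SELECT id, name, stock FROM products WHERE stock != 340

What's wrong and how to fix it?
Bug: 'stock != 340' is unknown when stock is NULL, so NULL rows are silently excluded

Fix: Add an explicit OR stock IS NULL to include the missing-value rows

Corrected query:
SELECT id, name, stock FROM products WHERE stock != 340 OR stock IS NULL

Result:
id | name     | stock
---+----------+------
1  | Hose     | 375  
2  | Marker   | NULL 
3  | Laptop   | NULL 
4  | Folder   | 495  
5  | Notebook | NULL 
6  | Planter  | 472  
7  | Notebook | 497  
8  | Planter  | 278  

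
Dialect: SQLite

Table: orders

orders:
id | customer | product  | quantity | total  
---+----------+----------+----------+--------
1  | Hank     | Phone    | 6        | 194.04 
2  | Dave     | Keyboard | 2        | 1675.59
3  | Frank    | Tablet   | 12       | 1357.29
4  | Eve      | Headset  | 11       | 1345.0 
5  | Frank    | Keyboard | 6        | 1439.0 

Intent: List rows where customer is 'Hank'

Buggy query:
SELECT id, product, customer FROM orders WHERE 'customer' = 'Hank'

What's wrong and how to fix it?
Bug: 'customer' in single quotes is a string literal, not the column; the comparison is literal-vs-literal and never true

Fix: Reference the column as customer without single quotes

Corrected query:
SELECT id, product, customer FROM orders WHERE customer = 'Hank'

Result:
id | product | customer
---+---------+---------
1  | Phone   | Hank    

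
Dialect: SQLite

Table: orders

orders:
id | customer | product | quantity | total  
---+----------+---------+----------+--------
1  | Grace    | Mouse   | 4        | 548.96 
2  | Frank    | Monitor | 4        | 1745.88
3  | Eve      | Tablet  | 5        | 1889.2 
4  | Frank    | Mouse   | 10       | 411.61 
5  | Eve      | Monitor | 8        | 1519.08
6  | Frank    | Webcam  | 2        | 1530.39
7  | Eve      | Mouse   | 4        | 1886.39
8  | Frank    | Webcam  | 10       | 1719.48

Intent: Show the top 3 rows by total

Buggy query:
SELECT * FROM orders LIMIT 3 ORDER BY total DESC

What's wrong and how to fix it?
Bug: ORDER BY cannot follow LIMIT; LIMIT is the final clause

Fix: Swap the clauses: ORDER BY first, then LIMIT

Corrected query:
SELECT * FROM orders ORDER BY total DESC LIMIT 3

Result:
id | customer | product | quantity | total  
---+----------+---------+----------+--------
3  | Eve      | Tablet  | 5        | 1889.2 
7  | Eve      | Mouse   | 4        | 1886.39
2  | Frank    | Monitor | 4        | 1745.88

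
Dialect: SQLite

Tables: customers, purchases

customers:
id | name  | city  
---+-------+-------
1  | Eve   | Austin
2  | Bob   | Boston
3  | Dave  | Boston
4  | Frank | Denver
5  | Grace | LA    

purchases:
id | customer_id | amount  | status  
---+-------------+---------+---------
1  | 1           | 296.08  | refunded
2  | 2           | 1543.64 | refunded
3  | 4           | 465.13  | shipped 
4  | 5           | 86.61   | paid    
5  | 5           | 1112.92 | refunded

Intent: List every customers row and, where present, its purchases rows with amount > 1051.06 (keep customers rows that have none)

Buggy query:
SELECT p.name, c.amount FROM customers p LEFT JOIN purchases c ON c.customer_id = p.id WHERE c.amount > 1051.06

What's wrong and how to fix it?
Bug: Filtering c.amount in WHERE discards the NULL rows produced by LEFT JOIN, turning it into an inner join

Fix: Move the right-table condition into the ON clause so unmatched parents are kept

Corrected query:
SELECT p.name, c.amount FROM customers p LEFT JOIN purchases c ON c.customer_id = p.id AND c.amount > 1051.06

Result:
name  | amount 
------+--------
Eve   | NULL   
Bob   | 1543.64
Dave  | NULL   
Frank | NULL   
Grace | 1112.92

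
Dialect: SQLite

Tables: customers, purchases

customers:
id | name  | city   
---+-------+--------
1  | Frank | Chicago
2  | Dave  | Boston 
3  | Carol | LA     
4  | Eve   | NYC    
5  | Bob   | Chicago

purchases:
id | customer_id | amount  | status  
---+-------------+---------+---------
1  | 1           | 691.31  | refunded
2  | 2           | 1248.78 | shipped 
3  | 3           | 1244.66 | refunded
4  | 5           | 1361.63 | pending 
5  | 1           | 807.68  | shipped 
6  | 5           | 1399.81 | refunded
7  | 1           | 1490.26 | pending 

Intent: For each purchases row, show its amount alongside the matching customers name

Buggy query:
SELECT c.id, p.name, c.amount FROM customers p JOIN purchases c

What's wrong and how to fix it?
Bug: Missing join condition: each purchases row is matched to all customers rows instead of just its own

Fix: Specify the join condition linking the foreign key to the parent id

Corrected query:
SELECT c.id, p.name, c.amount FROM customers p JOIN purchases c ON c.customer_id = p.id

Result:
id | name  | amount 
---+-------+--------
1  | Frank | 691.31 
2  | Dave  | 1248.78
3  | Carol | 1244.66
4  | Bob   | 1361.63
5  | Frank | 807.68 
6  | Bob   | 1399.81
7  | Frank | 1490.26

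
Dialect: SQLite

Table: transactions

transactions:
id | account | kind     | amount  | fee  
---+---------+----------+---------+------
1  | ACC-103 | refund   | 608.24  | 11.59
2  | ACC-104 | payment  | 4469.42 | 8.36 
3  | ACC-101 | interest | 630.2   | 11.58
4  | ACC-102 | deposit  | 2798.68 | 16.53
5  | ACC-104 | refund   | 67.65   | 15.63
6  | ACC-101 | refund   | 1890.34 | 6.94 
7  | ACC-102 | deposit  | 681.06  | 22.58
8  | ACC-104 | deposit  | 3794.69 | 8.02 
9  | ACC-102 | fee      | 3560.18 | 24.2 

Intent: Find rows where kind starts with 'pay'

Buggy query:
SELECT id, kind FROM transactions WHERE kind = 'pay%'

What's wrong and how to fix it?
Bug: Wildcards only work with LIKE; '=' treats '%' as a literal character

Fix: Replace '=' with LIKE so 'pay%' is treated as a pattern

Corrected query:
SELECT id, kind FROM transactions WHERE kind LIKE 'pay%'

Result:
id | kind   
---+--------
2  | payment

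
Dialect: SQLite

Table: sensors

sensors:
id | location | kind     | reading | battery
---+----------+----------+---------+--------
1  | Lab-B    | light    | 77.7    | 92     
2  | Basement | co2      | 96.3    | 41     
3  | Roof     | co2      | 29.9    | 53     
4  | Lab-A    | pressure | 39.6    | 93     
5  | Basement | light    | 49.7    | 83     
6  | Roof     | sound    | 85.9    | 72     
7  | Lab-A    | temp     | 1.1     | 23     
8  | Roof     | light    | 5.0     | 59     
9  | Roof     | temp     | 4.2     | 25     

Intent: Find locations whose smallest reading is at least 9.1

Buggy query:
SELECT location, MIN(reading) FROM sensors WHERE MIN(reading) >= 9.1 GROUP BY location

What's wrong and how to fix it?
Bug: MIN() in WHERE is a misuse of aggregate

Fix: Replace WHERE with HAVING after the GROUP BY

Corrected query:
SELECT location, MIN(reading) FROM sensors GROUP BY location HAVING MIN(reading) >= 9.1

Result:
location | MIN(reading)
---------+-------------
Basement | 49.7        
Lab-B    | 77.7        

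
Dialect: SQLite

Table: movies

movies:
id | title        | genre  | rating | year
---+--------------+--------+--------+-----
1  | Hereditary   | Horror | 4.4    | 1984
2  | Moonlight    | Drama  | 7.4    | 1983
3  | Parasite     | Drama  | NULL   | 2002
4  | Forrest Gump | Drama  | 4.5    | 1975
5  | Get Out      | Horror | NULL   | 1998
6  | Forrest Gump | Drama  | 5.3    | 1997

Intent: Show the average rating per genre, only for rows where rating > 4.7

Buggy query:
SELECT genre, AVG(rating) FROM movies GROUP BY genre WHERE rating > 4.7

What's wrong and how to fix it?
Bug: WHERE cannot follow GROUP BY

Fix: Place WHERE between FROM and GROUP BY

Corrected query:
SELECT genre, AVG(rating) FROM movies WHERE rating > 4.7 GROUP BY genre

Result:
genre | AVG(rating)
------+------------
Drama | 6.35       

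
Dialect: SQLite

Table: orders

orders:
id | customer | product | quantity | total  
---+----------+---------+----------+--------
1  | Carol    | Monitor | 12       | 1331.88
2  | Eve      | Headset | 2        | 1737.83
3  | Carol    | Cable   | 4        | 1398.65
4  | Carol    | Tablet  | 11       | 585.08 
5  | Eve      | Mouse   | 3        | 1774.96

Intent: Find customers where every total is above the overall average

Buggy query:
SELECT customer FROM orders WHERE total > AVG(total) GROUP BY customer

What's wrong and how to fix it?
Bug: AVG() is an aggregate; it can't sit directly in WHERE

Fix: Compute the overall average in a scalar subquery and compare each group's MIN against it in HAVING

Corrected query:
SELECT customer FROM orders GROUP BY customer HAVING MIN(total) > (SELECT AVG(total) FROM orders)

Result:
customer
--------
Eve     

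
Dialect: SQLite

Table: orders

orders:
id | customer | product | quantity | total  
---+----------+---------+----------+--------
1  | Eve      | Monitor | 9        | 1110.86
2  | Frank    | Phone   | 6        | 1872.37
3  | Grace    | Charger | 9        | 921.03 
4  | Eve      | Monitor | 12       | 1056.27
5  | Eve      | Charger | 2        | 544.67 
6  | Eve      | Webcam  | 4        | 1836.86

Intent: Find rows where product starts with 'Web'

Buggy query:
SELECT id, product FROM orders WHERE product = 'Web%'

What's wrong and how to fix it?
Bug: Wildcards only work with LIKE; '=' treats '%' as a literal character

Fix: Replace '=' with LIKE so 'Web%' is treated as a pattern

Corrected query:
SELECT id, product FROM orders WHERE product LIKE 'Web%'

Result:
id | product
---+--------
6  | Webcam 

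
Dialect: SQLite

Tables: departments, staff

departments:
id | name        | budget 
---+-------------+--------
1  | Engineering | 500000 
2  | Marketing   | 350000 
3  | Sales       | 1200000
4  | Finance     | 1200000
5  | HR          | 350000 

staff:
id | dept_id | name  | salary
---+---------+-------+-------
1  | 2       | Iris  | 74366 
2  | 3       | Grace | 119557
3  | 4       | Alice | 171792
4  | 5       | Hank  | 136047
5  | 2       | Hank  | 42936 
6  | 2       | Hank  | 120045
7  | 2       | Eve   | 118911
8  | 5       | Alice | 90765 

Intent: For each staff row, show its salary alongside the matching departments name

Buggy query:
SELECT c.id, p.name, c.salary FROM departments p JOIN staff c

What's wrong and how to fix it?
Bug: JOIN with no ON clause produces a cartesian product; every staff row pairs with every departments row

Fix: Add ON c.dept_id = p.id to the JOIN

Corrected query:
SELECT c.id, p.name, c.salary FROM departments p JOIN staff c ON c.dept_id = p.id

Result:
id | name      | salary
---+-----------+-------
1  | Marketing | 74366 
2  | Sales     | 119557
3  | Finance   | 171792
4  | HR        | 136047
5  | Marketing | 42936 
6  | Marketing | 120045
7  | Marketing | 118911
8  | HR        | 90765 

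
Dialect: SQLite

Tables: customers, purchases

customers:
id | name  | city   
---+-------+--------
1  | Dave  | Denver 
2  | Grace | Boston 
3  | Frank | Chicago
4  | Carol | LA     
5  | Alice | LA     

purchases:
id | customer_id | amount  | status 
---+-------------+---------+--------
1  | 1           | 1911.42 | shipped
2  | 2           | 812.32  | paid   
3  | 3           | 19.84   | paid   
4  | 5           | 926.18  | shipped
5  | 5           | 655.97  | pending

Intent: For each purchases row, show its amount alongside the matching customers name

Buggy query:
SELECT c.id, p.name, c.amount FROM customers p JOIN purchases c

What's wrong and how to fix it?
Bug: Missing join condition: each purchases row is matched to all customers rows instead of just its own

Fix: Add ON c.customer_id = p.id to the JOIN

Corrected query:
SELECT c.id, p.name, c.amount FROM customers p JOIN purchases c ON c.customer_id = p.id

Result:
id | name  | amount 
---+-------+--------
1  | Dave  | 1911.42
2  | Grace | 812.32 
3  | Frank | 19.84  
4  | Alice | 926.18 
5  | Alice | 655.97 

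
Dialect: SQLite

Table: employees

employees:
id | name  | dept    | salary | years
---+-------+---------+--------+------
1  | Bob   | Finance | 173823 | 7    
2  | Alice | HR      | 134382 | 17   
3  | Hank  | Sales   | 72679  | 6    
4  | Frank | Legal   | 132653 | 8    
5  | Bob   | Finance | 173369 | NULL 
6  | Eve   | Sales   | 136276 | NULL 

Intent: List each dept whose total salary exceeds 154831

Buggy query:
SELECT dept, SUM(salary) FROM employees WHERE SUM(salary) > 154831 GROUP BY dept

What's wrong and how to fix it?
Bug: SUM(salary) is an aggregate, but WHERE filters rows before aggregation

Fix: Move the aggregate condition to a HAVING clause

Corrected query:
SELECT dept, SUM(salary) FROM employees GROUP BY dept HAVING SUM(salary) > 154831

Result:
dept    | SUM(salary)
--------+------------
Finance | 347192     
Sales   | 208955     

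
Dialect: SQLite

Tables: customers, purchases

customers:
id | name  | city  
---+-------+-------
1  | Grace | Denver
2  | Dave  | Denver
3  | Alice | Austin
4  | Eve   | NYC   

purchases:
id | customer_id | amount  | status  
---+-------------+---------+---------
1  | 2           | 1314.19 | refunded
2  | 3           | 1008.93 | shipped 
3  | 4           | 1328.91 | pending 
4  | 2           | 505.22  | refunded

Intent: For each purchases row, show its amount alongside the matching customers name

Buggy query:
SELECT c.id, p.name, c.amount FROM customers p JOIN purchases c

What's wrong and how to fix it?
Bug: JOIN with no ON clause produces a cartesian product; every purchases row pairs with every customers row

Fix: Add ON c.customer_id = p.id to the JOIN

Corrected query:
SELECT c.id, p.name, c.amount FROM customers p JOIN purchases c ON c.customer_id = p.id

Result:
id | name  | amount 
---+-------+--------
1  | Dave  | 1314.19
2  | Alice | 1008.93
3  | Eve   | 1328.91
4  | Dave  | 505.22 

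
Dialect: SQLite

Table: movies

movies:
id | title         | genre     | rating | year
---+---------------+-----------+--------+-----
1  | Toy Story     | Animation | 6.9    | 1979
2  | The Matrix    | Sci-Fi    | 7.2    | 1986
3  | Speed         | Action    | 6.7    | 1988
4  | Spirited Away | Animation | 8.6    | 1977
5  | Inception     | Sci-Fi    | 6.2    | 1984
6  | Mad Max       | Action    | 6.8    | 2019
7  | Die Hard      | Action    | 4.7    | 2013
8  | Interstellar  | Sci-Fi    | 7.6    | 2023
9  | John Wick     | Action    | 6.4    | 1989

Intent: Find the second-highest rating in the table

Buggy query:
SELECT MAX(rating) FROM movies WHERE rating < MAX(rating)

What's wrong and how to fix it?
Bug: The inner MAX is an aggregate inside WHERE, which is not allowed

Fix: Put the inner MAX in a scalar subquery

Corrected query:
SELECT MAX(rating) FROM movies WHERE rating < (SELECT MAX(rating) FROM movies)

Result:
MAX(rating)
-----------
7.6        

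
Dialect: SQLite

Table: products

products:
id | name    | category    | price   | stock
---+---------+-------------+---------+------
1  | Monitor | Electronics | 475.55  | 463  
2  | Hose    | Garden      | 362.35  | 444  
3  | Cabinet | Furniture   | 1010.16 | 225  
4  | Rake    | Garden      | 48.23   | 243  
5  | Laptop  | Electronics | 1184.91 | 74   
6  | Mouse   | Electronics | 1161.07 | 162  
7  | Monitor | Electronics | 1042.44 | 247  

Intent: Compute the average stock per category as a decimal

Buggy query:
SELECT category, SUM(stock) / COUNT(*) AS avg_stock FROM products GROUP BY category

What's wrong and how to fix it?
Bug: SUM(stock) and COUNT(*) are both integers; the division truncates the fractional part

Fix: Cast one side to REAL so the division keeps the fractional part

Corrected query:
SELECT category, SUM(stock) * 1.0 / COUNT(*) AS avg_stock FROM products GROUP BY category

Result:
category    | avg_stock
------------+----------
Electronics | 236.5    
Furniture   | 225      
Garden      | 343.5    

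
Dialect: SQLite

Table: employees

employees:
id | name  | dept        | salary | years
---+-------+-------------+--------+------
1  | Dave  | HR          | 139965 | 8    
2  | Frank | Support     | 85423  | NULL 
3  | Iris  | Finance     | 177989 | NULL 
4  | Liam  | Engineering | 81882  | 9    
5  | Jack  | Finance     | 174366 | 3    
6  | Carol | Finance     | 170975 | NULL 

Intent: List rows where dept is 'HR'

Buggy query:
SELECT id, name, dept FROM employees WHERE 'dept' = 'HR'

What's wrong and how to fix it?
Bug: 'dept' in single quotes is a string literal, not the column; the comparison is literal-vs-literal and never true

Fix: Reference the column as dept without single quotes

Corrected query:
SELECT id, name, dept FROM employees WHERE dept = 'HR'

Result:
id | name | dept
---+------+-----
1  | Dave | HR  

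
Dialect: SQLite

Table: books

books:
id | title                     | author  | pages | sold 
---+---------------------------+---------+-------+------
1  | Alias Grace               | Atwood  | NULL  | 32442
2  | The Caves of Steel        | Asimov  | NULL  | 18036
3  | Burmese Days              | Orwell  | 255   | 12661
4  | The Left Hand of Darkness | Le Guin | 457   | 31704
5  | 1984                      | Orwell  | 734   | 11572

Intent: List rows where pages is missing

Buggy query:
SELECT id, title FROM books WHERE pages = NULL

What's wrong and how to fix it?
Bug: '= NULL' is always unknown in SQL three-valued logic, so no rows match

Fix: Use IS NULL to test for NULL

Corrected query:
SELECT id, title FROM books WHERE pages IS NULL

Result:
id | title             
---+-------------------
1  | Alias Grace       
2  | The Caves of Steel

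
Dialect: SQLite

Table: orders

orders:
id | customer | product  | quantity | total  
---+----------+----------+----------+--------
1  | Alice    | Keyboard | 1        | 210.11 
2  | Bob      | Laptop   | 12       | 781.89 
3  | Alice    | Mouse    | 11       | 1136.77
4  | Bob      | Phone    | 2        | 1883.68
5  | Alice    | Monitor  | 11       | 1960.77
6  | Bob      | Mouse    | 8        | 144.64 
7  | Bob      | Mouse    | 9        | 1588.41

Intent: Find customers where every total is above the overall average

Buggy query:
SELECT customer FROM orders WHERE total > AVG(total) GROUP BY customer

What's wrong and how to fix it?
Bug: WHERE evaluates per row before aggregation, so AVG() is unavailable

Fix: Use a subquery for AVG and a HAVING MIN(...) filter so the condition holds for every row in the group

Corrected query:
SELECT customer FROM orders GROUP BY customer HAVING MIN(total) > (SELECT AVG(total) FROM orders)

Result:
(no rows)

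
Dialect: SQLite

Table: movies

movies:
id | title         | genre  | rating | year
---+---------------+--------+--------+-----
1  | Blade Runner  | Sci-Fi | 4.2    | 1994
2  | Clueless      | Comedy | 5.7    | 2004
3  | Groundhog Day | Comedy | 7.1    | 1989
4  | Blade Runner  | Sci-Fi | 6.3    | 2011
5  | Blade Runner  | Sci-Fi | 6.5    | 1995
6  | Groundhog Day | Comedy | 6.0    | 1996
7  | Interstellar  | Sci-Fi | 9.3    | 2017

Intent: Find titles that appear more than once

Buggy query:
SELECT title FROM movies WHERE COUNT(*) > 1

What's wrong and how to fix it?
Bug: COUNT(*) is an aggregate and cannot be used in WHERE

Fix: Group first, then use HAVING for the count condition

Corrected query:
SELECT title FROM movies GROUP BY title HAVING COUNT(*) > 1

Result:
title        
-------------
Blade Runner 
Groundhog Day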